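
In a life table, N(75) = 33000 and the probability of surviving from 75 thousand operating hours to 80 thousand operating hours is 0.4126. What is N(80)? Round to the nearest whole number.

13616

N(80) = N(75) × p = 33000 × 0.4126 = 13616.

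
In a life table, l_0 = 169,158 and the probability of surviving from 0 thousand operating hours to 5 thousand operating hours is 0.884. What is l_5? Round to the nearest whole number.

l_5 = l_0 × p = 169,158 × 0.884 = 149536.

149536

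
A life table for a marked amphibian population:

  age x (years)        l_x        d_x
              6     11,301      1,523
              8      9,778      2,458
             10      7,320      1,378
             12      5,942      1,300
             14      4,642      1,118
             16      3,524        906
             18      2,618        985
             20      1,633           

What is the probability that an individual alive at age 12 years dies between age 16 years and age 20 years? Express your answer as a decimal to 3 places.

This is the probability of reaching 16 but not 20, conditional on being alive at 12: (l_16 − l_20) / l_12.
= (3,524 − 1,633) / 5,942 = 1,891 / 5,942 = 0.318243.

0.318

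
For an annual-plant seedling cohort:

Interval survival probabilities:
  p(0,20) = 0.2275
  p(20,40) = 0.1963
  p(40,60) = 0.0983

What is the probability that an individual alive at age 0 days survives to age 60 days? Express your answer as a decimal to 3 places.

0.004

P(survive 0→60) = 0.2275 × 0.1963 × 0.0983.
= 0.004390.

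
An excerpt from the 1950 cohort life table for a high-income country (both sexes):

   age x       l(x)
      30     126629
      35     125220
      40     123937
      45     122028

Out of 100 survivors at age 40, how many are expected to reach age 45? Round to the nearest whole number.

The relevant probability is 122028/123937 = 0.984597.
Expected number = 100 × 0.984597 = 98.

98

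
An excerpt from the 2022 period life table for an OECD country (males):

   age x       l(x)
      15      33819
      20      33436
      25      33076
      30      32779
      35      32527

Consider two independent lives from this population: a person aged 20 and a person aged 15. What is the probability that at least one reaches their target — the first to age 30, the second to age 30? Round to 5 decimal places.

p₁ = l(30)/l(20) = 32779/33436 = 0.980351; p₂ = l(30)/l(15) = 32779/33819 = 0.969248.
P(at least one) = 1 − (1−p₁)(1−p₂) = 1 − 0.019649 × 0.030752 = 0.999396.

0.99940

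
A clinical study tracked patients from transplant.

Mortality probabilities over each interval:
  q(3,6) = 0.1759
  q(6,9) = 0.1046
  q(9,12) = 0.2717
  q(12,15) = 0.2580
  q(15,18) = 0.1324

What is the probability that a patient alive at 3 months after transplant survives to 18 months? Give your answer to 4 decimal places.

0.3460

The overall survival probability is (1 − 0.1759) × (1 − 0.1046) × (1 − 0.2717) × (1 − 0.2580) × (1 − 0.1324).
= 0.8241 × 0.8954 × 0.7283 × 0.7420 × 0.8676 = 0.345964.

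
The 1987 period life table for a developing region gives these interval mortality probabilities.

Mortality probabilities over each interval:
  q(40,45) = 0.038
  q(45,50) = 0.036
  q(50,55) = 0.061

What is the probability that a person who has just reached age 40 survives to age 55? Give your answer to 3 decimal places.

0.871

The overall survival probability is (1 − 0.038) × (1 − 0.036) × (1 − 0.061).
= 0.962 × 0.964 × 0.939 = 0.870799.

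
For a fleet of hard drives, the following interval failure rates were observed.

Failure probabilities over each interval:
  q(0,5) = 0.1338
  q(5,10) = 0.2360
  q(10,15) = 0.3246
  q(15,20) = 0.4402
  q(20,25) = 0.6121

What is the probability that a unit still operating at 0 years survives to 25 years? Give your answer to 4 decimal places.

0.0971

Survival from 0 to 25 is the product of surviving each interval: (1 − 0.1338) × (1 − 0.2360) × (1 − 0.3246) × (1 − 0.4402) × (1 − 0.6121).
= 0.8662 × 0.7640 × 0.6754 × 0.5598 × 0.3879 = 0.097057.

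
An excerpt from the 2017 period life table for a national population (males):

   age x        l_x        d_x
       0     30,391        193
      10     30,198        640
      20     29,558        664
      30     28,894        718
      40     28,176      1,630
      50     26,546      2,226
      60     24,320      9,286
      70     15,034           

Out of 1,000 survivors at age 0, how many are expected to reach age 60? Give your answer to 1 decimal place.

800.2

The relevant probability is 24,320/30,391 = 0.800237.
Expected number = 1,000 × 0.800237 = 800.2.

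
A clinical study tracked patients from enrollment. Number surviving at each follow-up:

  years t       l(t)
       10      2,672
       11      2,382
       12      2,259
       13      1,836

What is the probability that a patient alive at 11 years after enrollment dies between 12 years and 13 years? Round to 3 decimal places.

0.178

This is the probability of reaching 12 but not 13, conditional on being alive at 11: (l(12) − l(13)) / l(11).
= (2,259 − 1,836) / 2,382 = 423 / 2,382 = 0.177582.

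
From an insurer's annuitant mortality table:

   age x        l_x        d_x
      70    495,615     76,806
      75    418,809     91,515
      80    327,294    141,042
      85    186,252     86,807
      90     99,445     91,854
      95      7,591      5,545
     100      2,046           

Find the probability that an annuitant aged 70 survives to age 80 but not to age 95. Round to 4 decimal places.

We want 10|15q70 = (l_80 − l_95)/l_70.
This is the probability of reaching 80 but not 95, conditional on being alive at 70: (l_80 − l_95) / l_70.
= (327,294 − 7,591) / 495,615 = 319,703 / 495,615 = 0.645063.

0.6451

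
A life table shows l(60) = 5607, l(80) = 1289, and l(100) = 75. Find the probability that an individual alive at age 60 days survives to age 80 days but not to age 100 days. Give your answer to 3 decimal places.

This is the probability of reaching 80 but not 100, conditional on being alive at 60: (l(80) − l(100)) / l(60).
= (1289 − 75) / 5607 = 1214 / 5607 = 0.216515.

0.217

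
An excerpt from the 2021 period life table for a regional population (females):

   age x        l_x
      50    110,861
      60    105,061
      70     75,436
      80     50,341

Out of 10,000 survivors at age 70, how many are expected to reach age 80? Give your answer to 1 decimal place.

The relevant probability is 50,341/75,436 = 0.667334.
Expected number = 10,000 × 0.667334 = 6673.3.

6673.3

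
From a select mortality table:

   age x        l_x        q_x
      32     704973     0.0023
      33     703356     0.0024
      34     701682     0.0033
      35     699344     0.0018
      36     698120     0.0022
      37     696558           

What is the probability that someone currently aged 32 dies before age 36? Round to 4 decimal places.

0.0097

P(die before 36 | alive at 32) = 1 − l_36/l_32 = 1 − 698120/704973 = (6853)/704973 = 0.009721.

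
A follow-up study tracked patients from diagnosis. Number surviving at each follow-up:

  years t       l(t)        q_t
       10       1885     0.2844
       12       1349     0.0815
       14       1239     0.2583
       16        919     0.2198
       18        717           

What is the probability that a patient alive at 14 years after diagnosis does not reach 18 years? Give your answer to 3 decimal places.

P(die before 18 | alive at 14) = 1 − l(18)/l(14) = 1 − 717/1239 = (522)/1239 = 0.421308.

0.421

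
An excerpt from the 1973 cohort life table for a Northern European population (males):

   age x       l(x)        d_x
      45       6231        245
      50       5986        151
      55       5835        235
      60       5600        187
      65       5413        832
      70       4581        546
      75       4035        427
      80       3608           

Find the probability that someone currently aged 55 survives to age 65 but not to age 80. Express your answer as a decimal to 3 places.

0.309

This is the probability of reaching 65 but not 80, conditional on being alive at 55: (l(65) − l(80)) / l(55).
= (5413 − 3608) / 5835 = 1805 / 5835 = 0.309340.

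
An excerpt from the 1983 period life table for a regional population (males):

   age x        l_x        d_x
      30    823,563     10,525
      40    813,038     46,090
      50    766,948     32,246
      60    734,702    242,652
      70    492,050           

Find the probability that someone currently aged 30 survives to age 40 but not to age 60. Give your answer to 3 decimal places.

We want 10|20q30 = (l_40 − l_60)/l_30.
This is the probability of reaching 40 but not 60, conditional on being alive at 30: (l_40 − l_60) / l_30.
= (813,038 − 734,702) / 823,563 = 78,336 / 823,563 = 0.095118.

0.095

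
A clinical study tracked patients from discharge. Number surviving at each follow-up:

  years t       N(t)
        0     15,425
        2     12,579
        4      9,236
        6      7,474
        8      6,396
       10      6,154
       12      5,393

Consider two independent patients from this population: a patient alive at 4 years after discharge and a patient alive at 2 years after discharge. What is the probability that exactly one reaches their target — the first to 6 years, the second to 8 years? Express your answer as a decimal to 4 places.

p₁ = N(6)/N(4) = 7,474/9,236 = 0.809225; p₂ = N(8)/N(2) = 6,396/12,579 = 0.508466.
P(exactly one) = p₁(1−p₂) + (1−p₁)p₂ = 0.397762 + 0.097003 = 0.494764.

0.4948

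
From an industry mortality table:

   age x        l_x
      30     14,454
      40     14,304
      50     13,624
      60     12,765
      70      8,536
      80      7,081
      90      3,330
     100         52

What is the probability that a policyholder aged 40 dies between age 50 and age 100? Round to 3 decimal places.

0.949

This is the probability of reaching 50 but not 100, conditional on being alive at 40: (l_50 − l_100) / l_40.
= (13,624 − 52) / 14,304 = 13,572 / 14,304 = 0.948826.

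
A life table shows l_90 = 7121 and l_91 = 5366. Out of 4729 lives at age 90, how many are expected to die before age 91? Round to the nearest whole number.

1165

The relevant probability is 1 − 5366/7121 = 0.246454.
Expected number = 4729 × 0.246454 = 1165.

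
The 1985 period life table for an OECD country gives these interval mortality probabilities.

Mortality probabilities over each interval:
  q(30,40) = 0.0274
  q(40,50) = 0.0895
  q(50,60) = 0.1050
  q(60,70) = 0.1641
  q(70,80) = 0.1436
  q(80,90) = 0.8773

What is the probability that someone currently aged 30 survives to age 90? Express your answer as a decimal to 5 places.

Survival from 30 to 90 is the product of surviving each interval: (1 − 0.0274) × (1 − 0.0895) × (1 − 0.1050) × (1 − 0.1641) × (1 − 0.1436) × (1 − 0.8773).
= 0.9726 × 0.9105 × 0.8950 × 0.8359 × 0.8564 × 0.1227 = 0.069617.

0.06962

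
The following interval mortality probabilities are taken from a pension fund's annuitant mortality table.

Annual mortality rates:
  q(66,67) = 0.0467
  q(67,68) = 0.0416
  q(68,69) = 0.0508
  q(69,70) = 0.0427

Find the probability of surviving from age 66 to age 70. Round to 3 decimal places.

The overall survival probability is (1 − 0.0467) × (1 − 0.0416) × (1 − 0.0508) × (1 − 0.0427).
= 0.9533 × 0.9584 × 0.9492 × 0.9573 = 0.830199.

0.830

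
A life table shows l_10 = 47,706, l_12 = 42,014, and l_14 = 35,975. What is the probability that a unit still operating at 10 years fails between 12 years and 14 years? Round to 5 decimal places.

0.12659

This is the probability of reaching 12 but not 14, conditional on being operational at 10: (l_12 − l_14) / l_10.
= (42,014 − 35,975) / 47,706 = 6,039 / 47,706 = 0.126588.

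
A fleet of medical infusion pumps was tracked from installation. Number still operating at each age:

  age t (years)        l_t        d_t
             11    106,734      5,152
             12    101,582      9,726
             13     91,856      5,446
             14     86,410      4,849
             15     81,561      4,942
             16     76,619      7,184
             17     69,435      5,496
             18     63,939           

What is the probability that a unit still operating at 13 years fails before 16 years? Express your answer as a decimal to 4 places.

P(fail before 16 | operational at 13) = 1 − l_16/l_13 = 1 − 76,619/91,856 = (15,237)/91,856 = 0.165879.

0.1659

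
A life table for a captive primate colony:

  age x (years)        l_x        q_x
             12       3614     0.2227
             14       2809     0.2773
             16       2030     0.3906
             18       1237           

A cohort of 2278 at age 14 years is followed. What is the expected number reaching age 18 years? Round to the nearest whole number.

The relevant probability is 1237/2809 = 0.440370.
Expected number = 2278 × 0.440370 = 1003.

1003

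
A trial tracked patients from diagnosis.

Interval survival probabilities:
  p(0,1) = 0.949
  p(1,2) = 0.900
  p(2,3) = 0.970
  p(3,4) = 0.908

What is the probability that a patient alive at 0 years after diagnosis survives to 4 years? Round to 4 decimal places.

The overall survival probability is 0.949 × 0.900 × 0.970 × 0.908.
= 0.752257.

0.7523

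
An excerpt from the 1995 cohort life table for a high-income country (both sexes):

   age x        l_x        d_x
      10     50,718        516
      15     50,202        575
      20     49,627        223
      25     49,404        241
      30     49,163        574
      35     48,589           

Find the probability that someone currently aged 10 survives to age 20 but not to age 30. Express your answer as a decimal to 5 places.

0.00915

We want 10|10q10 = (l_20 − l_30)/l_10.
This is the probability of reaching 20 but not 30, conditional on being alive at 10: (l_20 − l_30) / l_10.
= (49,627 − 49,163) / 50,718 = 464 / 50,718 = 0.009149.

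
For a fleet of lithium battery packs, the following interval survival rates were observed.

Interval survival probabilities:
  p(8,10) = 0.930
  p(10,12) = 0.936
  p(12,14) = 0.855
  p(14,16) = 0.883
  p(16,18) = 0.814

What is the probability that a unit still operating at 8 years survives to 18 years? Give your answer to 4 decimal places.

0.5349

P(survive 8→18) = 0.930 × 0.936 × 0.855 × 0.883 × 0.814.
= 0.534946.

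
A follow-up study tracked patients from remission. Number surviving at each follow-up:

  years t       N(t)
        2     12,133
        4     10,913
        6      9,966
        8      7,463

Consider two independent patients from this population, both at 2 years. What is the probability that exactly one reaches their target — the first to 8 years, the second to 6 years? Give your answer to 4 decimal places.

p₁ = N(8)/N(2) = 7,463/12,133 = 0.615099; p₂ = N(6)/N(2) = 9,966/12,133 = 0.821396.
P(exactly one) = p₁(1−p₂) + (1−p₁)p₂ = 0.109859 + 0.316156 = 0.426015.

0.4260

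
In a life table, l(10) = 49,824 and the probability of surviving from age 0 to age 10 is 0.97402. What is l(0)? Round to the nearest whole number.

l(0) = l(10) / p = 49,824 / 0.97402 = 51153.

51153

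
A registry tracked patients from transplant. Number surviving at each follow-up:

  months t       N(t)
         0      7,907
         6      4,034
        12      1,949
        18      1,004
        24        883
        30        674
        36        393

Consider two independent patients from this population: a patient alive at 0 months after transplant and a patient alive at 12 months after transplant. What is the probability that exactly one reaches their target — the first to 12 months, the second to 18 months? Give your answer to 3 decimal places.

p₁ = N(12)/N(0) = 1,949/7,907 = 0.246490; p₂ = N(18)/N(12) = 1,004/1,949 = 0.515136.
P(exactly one) = p₁(1−p₂) + (1−p₁)p₂ = 0.119514 + 0.388160 = 0.507674.

0.508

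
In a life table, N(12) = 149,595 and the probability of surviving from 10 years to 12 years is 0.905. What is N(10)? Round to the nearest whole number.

N(10) = N(12) / p = 149,595 / 0.905 = 165298.

165298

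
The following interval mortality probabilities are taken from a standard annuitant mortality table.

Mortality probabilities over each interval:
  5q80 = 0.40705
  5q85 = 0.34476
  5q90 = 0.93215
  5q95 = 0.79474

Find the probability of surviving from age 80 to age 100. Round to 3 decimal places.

0.005

Survival from 80 to 100 is the product of surviving each interval: (1 − 0.40705) × (1 − 0.34476) × (1 − 0.93215) × (1 − 0.79474).
= 0.59295 × 0.65524 × 0.06785 × 0.20526 = 0.005411.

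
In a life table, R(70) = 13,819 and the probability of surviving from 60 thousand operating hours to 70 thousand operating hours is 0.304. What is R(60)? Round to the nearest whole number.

R(60) = R(70) / p = 13,819 / 0.304 = 45457.

45457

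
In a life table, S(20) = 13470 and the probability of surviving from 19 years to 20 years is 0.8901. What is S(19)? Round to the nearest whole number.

15133

S(19) = S(20) / p = 13470 / 0.8901 = 15133.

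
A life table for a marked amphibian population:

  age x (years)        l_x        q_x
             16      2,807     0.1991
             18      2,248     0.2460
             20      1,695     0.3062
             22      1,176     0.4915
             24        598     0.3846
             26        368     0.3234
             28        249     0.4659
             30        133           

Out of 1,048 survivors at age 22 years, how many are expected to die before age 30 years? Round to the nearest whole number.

The relevant probability is 1 − 133/1,176 = 0.886905.
Expected number = 1,048 × 0.886905 = 929.

929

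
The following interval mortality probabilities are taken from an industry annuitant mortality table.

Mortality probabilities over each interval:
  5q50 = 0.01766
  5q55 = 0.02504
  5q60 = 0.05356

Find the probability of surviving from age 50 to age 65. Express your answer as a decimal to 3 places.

0.906

Chaining the interval survival probabilities: (1 − 0.01766) × (1 − 0.02504) × (1 − 0.05356).
= 0.98234 × 0.97496 × 0.94644 = 0.906446.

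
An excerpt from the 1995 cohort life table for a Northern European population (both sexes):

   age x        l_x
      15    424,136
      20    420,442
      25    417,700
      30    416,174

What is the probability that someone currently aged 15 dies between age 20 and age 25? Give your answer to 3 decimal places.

We want 5|5q15 = (l_20 − l_25)/l_15.
This is the probability of reaching 20 but not 25, conditional on being alive at 15: (l_20 − l_25) / l_15.
= (420,442 − 417,700) / 424,136 = 2,742 / 424,136 = 0.006465.

0.006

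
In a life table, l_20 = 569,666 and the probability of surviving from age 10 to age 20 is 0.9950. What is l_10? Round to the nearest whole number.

572529

l_10 = l_20 / p = 569,666 / 0.9950 = 572529.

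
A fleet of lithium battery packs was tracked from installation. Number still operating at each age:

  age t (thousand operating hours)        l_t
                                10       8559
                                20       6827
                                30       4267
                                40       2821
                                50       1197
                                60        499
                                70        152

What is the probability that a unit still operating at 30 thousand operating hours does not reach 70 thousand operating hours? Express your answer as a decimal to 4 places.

0.9644

P(fail before 70 | operational at 30) = 1 − l_70/l_30 = 1 − 152/4267 = (4115)/4267 = 0.964378.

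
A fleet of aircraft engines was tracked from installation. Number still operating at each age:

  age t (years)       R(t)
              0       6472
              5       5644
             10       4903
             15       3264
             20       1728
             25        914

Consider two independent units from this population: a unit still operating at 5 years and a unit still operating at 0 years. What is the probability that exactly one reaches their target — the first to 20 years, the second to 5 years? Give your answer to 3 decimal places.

p₁ = R(20)/R(5) = 1728/5644 = 0.306166; p₂ = R(5)/R(0) = 5644/6472 = 0.872064.
P(exactly one) = p₁(1−p₂) + (1−p₁)p₂ = 0.039170 + 0.605068 = 0.644237.

0.644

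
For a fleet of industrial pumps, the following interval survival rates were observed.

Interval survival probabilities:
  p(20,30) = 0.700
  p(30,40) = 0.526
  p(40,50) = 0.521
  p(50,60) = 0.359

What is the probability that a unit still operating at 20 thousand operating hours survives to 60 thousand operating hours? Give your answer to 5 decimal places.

The overall survival probability is 0.700 × 0.526 × 0.521 × 0.359.
= 0.068868.

0.06887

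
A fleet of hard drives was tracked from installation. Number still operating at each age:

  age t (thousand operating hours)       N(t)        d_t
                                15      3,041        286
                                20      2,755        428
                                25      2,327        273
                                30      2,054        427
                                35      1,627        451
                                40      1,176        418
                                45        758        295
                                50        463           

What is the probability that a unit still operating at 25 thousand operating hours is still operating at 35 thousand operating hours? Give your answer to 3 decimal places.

0.699

The conditional survival probability is N(35)/N(25) = 1,627/2,327 = 0.699183.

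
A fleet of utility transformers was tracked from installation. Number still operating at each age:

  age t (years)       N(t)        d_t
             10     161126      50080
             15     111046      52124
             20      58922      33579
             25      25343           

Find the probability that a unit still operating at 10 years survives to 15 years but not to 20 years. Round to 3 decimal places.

This is the probability of reaching 15 but not 20, conditional on being operational at 10: (N(15) − N(20)) / N(10).
= (111046 − 58922) / 161126 = 52124 / 161126 = 0.323498.

0.323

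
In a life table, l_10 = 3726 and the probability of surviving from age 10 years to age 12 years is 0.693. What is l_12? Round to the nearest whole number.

2582

l_12 = l_10 × p = 3726 × 0.693 = 2582.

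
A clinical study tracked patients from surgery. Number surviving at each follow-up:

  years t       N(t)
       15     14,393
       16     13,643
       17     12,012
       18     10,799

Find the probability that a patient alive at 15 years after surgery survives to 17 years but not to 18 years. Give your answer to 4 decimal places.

0.0843

This is the probability of reaching 17 but not 18, conditional on being alive at 15: (N(17) − N(18)) / N(15).
= (12,012 − 10,799) / 14,393 = 1,213 / 14,393 = 0.084277.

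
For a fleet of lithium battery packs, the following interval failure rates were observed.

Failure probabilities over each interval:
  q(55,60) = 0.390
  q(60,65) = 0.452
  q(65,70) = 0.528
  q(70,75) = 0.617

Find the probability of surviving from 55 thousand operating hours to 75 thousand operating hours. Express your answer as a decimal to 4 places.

The overall survival probability is (1 − 0.390) × (1 − 0.452) × (1 − 0.528) × (1 − 0.617).
= 0.610 × 0.548 × 0.472 × 0.383 = 0.060430.

0.0604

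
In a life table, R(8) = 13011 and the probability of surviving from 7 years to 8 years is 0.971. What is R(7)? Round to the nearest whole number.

13400

R(7) = R(8) / p = 13011 / 0.971 = 13400.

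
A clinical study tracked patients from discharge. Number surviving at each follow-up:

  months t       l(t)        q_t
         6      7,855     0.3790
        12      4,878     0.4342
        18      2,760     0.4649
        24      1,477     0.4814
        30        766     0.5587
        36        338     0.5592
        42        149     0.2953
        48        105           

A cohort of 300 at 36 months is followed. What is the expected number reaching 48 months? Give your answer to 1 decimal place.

The relevant probability is 105/338 = 0.310651.
Expected number = 300 × 0.310651 = 93.2.

93.2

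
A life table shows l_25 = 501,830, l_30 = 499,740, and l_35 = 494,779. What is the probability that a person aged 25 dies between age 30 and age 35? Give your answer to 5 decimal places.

0.00989

This is the probability of reaching 30 but not 35, conditional on being alive at 25: (l_30 − l_35) / l_25.
= (499,740 − 494,779) / 501,830 = 4,961 / 501,830 = 0.009886.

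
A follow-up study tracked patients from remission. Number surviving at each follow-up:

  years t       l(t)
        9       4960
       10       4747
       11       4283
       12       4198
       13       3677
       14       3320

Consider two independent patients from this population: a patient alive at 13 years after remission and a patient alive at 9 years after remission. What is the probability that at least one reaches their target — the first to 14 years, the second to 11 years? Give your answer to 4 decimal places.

p₁ = l(14)/l(13) = 3320/3677 = 0.902910; p₂ = l(11)/l(9) = 4283/4960 = 0.863508.
P(at least one) = 1 − (1−p₁)(1−p₂) = 1 − 0.097090 × 0.136492 = 0.986748.

0.9867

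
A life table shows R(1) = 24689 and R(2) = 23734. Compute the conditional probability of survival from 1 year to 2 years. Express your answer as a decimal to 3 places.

The conditional survival probability is R(2)/R(1) = 23734/24689 = 0.961319.

0.961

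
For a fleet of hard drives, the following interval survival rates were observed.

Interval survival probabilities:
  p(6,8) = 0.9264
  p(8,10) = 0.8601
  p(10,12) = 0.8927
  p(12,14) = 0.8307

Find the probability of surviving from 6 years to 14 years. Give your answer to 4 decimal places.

P(survive 6→14) = 0.9264 × 0.8601 × 0.8927 × 0.8307.
= 0.590877.

0.5909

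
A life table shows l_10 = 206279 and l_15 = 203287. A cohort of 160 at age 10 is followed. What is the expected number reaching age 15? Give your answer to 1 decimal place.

The relevant probability is 203287/206279 = 0.985495.
Expected number = 160 × 0.985495 = 157.7.

157.7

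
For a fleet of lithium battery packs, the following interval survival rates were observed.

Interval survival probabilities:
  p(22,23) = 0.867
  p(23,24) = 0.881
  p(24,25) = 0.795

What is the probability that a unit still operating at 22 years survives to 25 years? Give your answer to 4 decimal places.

0.6072

The overall survival probability is 0.867 × 0.881 × 0.795.
= 0.607242.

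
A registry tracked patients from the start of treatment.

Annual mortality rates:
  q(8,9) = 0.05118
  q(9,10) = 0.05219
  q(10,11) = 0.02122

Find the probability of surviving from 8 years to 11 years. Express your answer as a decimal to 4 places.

The overall survival probability is (1 − 0.05118) × (1 − 0.05219) × (1 − 0.02122).
= 0.94882 × 0.94781 × 0.97878 = 0.880218.

0.8802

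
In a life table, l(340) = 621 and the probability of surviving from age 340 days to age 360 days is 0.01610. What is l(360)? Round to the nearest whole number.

10

l(360) = l(340) × p = 621 × 0.01610 = 10.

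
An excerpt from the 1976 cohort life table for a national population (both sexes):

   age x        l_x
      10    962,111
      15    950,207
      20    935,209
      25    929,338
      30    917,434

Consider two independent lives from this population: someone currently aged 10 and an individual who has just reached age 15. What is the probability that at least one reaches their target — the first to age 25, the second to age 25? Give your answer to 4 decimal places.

p₁ = l_25/l_10 = 929,338/962,111 = 0.965936; p₂ = l_25/l_15 = 929,338/950,207 = 0.978037.
P(at least one) = 1 − (1−p₁)(1−p₂) = 1 − 0.034064 × 0.021963 = 0.999252.

0.9993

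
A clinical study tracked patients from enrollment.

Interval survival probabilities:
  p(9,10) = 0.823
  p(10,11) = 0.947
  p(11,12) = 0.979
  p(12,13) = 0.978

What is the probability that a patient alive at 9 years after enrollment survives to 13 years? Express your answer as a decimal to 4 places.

0.7462

Chaining the interval survival probabilities: 0.823 × 0.947 × 0.979 × 0.978.
= 0.746228.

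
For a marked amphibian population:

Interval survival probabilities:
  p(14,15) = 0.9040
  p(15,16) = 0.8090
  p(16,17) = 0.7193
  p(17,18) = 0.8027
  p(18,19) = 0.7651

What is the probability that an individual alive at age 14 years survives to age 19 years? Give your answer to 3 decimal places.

0.323

P(survive 14→19) = 0.9040 × 0.8090 × 0.7193 × 0.8027 × 0.7651.
= 0.323071.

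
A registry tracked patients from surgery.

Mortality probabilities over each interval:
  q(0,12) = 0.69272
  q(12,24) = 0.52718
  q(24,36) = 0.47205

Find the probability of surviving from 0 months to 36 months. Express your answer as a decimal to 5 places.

Chaining the interval survival probabilities: (1 − 0.69272) × (1 − 0.52718) × (1 − 0.47205).
= 0.30728 × 0.47282 × 0.52795 = 0.076705.

0.07670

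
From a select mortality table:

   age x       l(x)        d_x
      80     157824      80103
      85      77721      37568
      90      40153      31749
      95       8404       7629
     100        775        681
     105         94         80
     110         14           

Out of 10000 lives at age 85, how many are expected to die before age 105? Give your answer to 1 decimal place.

9987.9

The relevant probability is 1 − 94/77721 = 0.998791.
Expected number = 10000 × 0.998791 = 9987.9.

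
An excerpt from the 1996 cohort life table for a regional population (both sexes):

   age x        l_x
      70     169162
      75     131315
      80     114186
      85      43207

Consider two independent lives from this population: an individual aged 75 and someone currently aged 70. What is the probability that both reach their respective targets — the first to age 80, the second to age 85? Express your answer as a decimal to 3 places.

p₁ = l_80/l_75 = 114186/131315 = 0.869558; p₂ = l_85/l_70 = 43207/169162 = 0.255418.
P(both) = p₁ × p₂ = 0.869558 × 0.255418 = 0.222101.

0.222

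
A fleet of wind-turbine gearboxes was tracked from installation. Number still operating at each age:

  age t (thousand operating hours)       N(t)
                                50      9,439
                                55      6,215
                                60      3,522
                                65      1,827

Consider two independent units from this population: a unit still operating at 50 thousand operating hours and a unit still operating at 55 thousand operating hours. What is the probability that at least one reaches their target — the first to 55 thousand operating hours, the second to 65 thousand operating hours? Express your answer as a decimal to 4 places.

0.7588

p₁ = N(55)/N(50) = 6,215/9,439 = 0.658438; p₂ = N(65)/N(55) = 1,827/6,215 = 0.293966.
P(at least one) = 1 − (1−p₁)(1−p₂) = 1 − 0.341562 × 0.706034 = 0.758846.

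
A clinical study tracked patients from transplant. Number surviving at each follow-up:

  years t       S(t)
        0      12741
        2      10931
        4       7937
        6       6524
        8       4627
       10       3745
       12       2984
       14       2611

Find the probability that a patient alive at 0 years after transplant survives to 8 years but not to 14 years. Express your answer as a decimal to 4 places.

This is the probability of reaching 8 but not 14, conditional on being alive at 0: (S(8) − S(14)) / S(0).
= (4627 − 2611) / 12741 = 2016 / 12741 = 0.158229.

0.1582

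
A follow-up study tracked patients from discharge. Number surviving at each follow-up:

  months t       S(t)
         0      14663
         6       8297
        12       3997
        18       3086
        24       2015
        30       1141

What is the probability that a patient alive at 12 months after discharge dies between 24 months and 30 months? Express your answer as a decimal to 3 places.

This is the probability of reaching 24 but not 30, conditional on being alive at 12: (S(24) − S(30)) / S(12).
= (2015 − 1141) / 3997 = 874 / 3997 = 0.218664.

0.219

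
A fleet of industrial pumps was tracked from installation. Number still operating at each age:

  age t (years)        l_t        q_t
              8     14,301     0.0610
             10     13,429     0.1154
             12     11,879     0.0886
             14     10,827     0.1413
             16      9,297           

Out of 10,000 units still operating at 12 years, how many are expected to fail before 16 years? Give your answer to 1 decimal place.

The relevant probability is 1 − 9,297/11,879 = 0.217358.
Expected number = 10,000 × 0.217358 = 2173.6.

2173.6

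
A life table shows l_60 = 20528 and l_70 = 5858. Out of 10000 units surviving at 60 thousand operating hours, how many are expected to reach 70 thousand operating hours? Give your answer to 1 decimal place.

The relevant probability is 5858/20528 = 0.285366.
Expected number = 10000 × 0.285366 = 2853.7.

2853.7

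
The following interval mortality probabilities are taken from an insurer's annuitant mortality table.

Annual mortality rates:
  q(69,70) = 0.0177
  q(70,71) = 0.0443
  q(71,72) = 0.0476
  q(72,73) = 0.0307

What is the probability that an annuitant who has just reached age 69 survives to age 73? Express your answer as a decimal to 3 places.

The overall survival probability is (1 − 0.0177) × (1 − 0.0443) × (1 − 0.0476) × (1 − 0.0307).
= 0.9823 × 0.9557 × 0.9524 × 0.9693 = 0.866649.

0.867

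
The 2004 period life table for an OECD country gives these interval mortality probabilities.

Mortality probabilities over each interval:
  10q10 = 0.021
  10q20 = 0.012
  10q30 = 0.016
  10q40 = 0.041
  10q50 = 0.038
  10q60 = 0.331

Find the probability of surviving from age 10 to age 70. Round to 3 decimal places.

60p10 = (1 − 0.021) × (1 − 0.012) × (1 − 0.016) × (1 − 0.041) × (1 − 0.038) × (1 − 0.331).
= 0.979 × 0.988 × 0.984 × 0.959 × 0.962 × 0.669 = 0.587428.

0.587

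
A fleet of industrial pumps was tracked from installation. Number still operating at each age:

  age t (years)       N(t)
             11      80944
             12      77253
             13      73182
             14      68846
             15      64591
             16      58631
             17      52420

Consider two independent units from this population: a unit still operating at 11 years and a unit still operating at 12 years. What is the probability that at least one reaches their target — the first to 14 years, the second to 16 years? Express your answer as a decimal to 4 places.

0.9640

p₁ = N(14)/N(11) = 68846/80944 = 0.850539; p₂ = N(16)/N(12) = 58631/77253 = 0.758948.
P(at least one) = 1 − (1−p₁)(1−p₂) = 1 − 0.149461 × 0.241052 = 0.963972.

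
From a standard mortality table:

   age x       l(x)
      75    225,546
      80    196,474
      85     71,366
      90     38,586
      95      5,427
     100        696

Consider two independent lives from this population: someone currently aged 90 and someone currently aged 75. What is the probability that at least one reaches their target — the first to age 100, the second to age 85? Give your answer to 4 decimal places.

p₁ = l(100)/l(90) = 696/38,586 = 0.018038; p₂ = l(85)/l(75) = 71,366/225,546 = 0.316414.
P(at least one) = 1 − (1−p₁)(1−p₂) = 1 − 0.981962 × 0.683586 = 0.328745.

0.3287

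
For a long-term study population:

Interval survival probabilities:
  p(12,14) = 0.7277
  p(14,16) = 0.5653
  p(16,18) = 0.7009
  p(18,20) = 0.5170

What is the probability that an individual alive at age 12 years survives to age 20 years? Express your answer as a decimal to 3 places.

Chaining the interval survival probabilities: 0.7277 × 0.5653 × 0.7009 × 0.5170.
= 0.149066.

0.149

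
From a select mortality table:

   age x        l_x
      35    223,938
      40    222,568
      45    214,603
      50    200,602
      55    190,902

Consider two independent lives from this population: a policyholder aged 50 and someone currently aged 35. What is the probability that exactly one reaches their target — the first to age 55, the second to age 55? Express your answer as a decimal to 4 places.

p₁ = l_55/l_50 = 190,902/200,602 = 0.951646; p₂ = l_55/l_35 = 190,902/223,938 = 0.852477.
P(exactly one) = p₁(1−p₂) + (1−p₁)p₂ = 0.140390 + 0.041221 = 0.181610.

0.1816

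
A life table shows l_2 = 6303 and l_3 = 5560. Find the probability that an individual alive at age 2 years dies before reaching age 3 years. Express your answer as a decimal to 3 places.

P(die before 3 | alive at 2) = 1 − l_3/l_2 = 1 − 5560/6303 = (743)/6303 = 0.117880.

0.118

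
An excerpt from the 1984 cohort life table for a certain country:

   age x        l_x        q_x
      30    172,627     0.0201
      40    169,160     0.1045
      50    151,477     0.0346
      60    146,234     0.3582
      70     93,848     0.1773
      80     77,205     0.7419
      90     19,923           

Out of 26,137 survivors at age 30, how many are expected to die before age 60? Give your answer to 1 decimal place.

The relevant probability is 1 − 146,234/172,627 = 0.152890.
Expected number = 26,137 × 0.152890 = 3996.1.

3996.1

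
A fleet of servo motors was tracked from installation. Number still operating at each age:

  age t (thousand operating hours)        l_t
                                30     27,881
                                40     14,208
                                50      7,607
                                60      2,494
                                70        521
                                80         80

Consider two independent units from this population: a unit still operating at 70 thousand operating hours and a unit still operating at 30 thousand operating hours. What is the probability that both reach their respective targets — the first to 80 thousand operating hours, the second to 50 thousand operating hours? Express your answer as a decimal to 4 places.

p₁ = l_80/l_70 = 80/521 = 0.153551; p₂ = l_50/l_30 = 7,607/27,881 = 0.272838.
P(both) = p₁ × p₂ = 0.153551 × 0.272838 = 0.041895.

0.0419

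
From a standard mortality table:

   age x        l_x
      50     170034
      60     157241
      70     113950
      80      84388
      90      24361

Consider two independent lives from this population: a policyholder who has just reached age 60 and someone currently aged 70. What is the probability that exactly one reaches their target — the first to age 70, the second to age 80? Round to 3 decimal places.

0.392

p₁ = l_70/l_60 = 113950/157241 = 0.724684; p₂ = l_80/l_70 = 84388/113950 = 0.740570.
P(exactly one) = p₁(1−p₂) + (1−p₁)p₂ = 0.188005 + 0.203891 = 0.391896.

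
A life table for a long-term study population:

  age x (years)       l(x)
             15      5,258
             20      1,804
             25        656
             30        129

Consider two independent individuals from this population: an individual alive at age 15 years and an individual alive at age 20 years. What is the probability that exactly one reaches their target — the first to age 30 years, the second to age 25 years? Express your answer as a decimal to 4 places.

p₁ = l(30)/l(15) = 129/5,258 = 0.024534; p₂ = l(25)/l(20) = 656/1,804 = 0.363636.
P(exactly one) = p₁(1−p₂) + (1−p₁)p₂ = 0.015613 + 0.354715 = 0.370327.

0.3703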